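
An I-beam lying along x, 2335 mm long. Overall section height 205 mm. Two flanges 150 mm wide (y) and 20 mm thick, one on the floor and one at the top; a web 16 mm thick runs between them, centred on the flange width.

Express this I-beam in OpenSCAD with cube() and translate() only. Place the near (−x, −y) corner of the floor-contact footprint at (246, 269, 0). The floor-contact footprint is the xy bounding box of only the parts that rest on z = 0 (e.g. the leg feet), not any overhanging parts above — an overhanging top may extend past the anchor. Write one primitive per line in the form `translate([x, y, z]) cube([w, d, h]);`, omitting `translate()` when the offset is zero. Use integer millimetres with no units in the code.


translate([246, 269, 0]) cube([2335, 150, 20]);
translate([246, 336, 20]) cube([2335, 16, 165]);
translate([246, 269, 185]) cube([2335, 150, 20]);


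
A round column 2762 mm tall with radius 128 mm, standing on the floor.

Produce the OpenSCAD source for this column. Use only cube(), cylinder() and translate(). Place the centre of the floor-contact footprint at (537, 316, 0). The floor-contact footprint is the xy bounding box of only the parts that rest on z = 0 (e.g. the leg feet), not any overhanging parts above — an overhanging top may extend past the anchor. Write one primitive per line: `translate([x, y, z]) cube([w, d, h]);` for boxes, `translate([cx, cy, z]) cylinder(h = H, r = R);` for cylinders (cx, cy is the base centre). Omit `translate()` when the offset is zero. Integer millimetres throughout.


translate([537, 316, 0]) cylinder(h = 2762, r = 128);


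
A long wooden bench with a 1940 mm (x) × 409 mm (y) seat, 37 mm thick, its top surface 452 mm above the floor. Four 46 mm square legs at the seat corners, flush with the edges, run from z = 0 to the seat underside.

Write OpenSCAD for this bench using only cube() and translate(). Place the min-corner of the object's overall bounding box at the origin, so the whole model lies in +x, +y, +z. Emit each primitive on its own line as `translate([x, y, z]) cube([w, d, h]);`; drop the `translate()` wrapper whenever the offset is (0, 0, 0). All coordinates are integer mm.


// leg_h = 452 − 37 = 415
translate([0, 0, 415]) cube([1940, 409, 37]);
cube([46, 46, 415]);
translate([0, 363, 0]) cube([46, 46, 415]);
translate([1894, 0, 0]) cube([46, 46, 415]);
translate([1894, 363, 0]) cube([46, 46, 415]);


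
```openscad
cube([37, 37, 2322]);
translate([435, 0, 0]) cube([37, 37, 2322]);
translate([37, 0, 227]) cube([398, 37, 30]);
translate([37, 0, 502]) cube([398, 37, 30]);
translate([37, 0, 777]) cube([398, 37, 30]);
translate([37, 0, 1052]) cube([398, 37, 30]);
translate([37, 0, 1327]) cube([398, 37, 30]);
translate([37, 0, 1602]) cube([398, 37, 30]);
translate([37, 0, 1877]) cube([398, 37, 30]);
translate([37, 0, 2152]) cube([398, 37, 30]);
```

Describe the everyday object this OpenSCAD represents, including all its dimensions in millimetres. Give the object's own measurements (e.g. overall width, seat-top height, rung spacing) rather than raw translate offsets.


A straight ladder. Two 37×37 mm vertical rails, 2322 mm tall, stand 472 mm apart (outside-to-outside) with their front faces coplanar on the −y side. 8 rungs, each 37 mm deep and 30 mm tall, span between the inner faces of the rails, front faces flush with the rails. The lowest rung's underside is at z = 227 mm and rungs are spaced 275 mm apart (underside to underside).


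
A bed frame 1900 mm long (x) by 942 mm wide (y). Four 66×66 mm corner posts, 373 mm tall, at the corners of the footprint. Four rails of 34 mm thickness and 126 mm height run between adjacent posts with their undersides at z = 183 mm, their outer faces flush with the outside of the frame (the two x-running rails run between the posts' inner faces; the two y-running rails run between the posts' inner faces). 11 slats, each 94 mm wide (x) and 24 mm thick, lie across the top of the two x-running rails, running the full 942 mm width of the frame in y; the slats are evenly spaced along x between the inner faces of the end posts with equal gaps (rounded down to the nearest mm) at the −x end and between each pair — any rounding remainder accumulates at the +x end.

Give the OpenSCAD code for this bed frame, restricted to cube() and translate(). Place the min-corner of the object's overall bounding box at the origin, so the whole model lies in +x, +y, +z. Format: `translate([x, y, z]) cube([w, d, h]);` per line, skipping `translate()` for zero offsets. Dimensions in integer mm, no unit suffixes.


// slat z = rail_z + rail_h = 183 + 126 = 309
// slat gap = ⌊(1768 − 11·94) / 12⌋ = 61
cube([66, 66, 373]);
translate([0, 876, 0]) cube([66, 66, 373]);
translate([1834, 0, 0]) cube([66, 66, 373]);
translate([1834, 876, 0]) cube([66, 66, 373]);
translate([66, 0, 183]) cube([1768, 34, 126]);
translate([66, 908, 183]) cube([1768, 34, 126]);
translate([0, 66, 183]) cube([34, 810, 126]);
translate([1866, 66, 183]) cube([34, 810, 126]);
translate([127, 0, 309]) cube([94, 942, 24]);
translate([282, 0, 309]) cube([94, 942, 24]);
translate([437, 0, 309]) cube([94, 942, 24]);
translate([592, 0, 309]) cube([94, 942, 24]);
translate([747, 0, 309]) cube([94, 942, 24]);
translate([902, 0, 309]) cube([94, 942, 24]);
translate([1057, 0, 309]) cube([94, 942, 24]);
translate([1212, 0, 309]) cube([94, 942, 24]);
translate([1367, 0, 309]) cube([94, 942, 24]);
translate([1522, 0, 309]) cube([94, 942, 24]);
translate([1677, 0, 309]) cube([94, 942, 24]);


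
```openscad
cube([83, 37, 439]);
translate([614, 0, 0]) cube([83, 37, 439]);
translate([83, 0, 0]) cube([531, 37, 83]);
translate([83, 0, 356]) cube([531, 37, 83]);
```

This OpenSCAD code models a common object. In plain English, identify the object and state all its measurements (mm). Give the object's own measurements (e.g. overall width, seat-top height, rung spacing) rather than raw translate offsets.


A rectangular picture frame lying in the x–z plane (depth along y). The opening is 531 mm wide (x) by 273 mm tall (z), surrounded by a border 83 mm wide on all four sides. The frame is 37 mm deep and is made of two full-height vertical stiles with two horizontal rails fitted between them.


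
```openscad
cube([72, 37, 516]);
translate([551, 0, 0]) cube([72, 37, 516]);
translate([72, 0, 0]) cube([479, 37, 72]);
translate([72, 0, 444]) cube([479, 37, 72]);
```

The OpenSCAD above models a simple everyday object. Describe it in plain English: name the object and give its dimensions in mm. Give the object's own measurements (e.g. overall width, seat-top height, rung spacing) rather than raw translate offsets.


A rectangular picture frame lying in the x–z plane (depth along y). The opening is 479 mm wide (x) by 372 mm tall (z), surrounded by a border 72 mm wide on all four sides. The frame is 37 mm deep and is made of two full-height vertical stiles with two horizontal rails fitted between them.


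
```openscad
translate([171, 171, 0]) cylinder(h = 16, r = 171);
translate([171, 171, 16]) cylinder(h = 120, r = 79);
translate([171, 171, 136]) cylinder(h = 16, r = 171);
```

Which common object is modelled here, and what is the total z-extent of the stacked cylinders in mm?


A spool. The overall height is 152 mm.

Three coaxial cylinders, large–small–large — a spool. Two 16 mm flanges and a 120 mm core give 16 + 120 + 16 = 152 mm.


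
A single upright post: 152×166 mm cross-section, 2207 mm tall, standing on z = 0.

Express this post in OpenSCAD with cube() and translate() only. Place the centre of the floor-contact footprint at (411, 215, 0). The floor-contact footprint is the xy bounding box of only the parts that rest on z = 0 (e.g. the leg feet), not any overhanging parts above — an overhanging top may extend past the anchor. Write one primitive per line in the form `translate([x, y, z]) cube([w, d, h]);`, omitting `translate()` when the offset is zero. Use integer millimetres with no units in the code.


translate([335, 132, 0]) cube([152, 166, 2207]);


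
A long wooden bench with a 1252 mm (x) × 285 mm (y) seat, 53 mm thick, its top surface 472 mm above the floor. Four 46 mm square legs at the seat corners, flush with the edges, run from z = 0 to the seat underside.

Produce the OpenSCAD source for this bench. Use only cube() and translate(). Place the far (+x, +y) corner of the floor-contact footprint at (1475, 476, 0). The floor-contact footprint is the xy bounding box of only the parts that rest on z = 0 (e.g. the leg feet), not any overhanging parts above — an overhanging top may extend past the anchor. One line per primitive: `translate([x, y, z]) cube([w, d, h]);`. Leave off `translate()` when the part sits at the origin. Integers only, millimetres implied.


translate([223, 191, 419]) cube([1252, 285, 53]);
translate([223, 191, 0]) cube([46, 46, 419]);
translate([223, 430, 0]) cube([46, 46, 419]);
translate([1429, 191, 0]) cube([46, 46, 419]);
translate([1429, 430, 0]) cube([46, 46, 419]);


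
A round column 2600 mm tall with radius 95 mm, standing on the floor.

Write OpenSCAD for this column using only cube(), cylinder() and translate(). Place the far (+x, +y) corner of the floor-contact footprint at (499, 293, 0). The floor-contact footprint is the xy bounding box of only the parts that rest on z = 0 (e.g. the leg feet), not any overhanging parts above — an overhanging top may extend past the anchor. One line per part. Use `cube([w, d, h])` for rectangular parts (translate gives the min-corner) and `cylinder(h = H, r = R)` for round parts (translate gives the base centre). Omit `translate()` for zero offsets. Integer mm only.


translate([404, 198, 0]) cylinder(h = 2600, r = 95);


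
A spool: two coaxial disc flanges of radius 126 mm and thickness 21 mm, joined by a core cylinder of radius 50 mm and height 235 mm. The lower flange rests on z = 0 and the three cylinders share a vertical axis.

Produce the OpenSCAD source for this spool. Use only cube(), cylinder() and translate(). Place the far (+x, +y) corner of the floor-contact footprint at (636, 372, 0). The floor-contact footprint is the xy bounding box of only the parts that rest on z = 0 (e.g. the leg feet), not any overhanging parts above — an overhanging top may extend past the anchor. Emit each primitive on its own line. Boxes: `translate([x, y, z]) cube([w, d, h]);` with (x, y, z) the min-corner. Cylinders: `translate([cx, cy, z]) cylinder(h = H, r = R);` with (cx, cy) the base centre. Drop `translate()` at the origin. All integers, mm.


translate([510, 246, 0]) cylinder(h = 21, r = 126);
translate([510, 246, 21]) cylinder(h = 235, r = 50);
translate([510, 246, 256]) cylinder(h = 21, r = 126);


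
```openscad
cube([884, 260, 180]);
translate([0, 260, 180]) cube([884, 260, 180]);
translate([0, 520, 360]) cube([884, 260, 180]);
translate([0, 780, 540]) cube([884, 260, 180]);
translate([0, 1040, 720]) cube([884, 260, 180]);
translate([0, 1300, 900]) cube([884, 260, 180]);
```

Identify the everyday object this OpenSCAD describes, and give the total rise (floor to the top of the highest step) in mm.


A staircase. The total rise is 1080 mm.

6 identical blocks, each offset up and back from the previous — a staircase. Each step is 180 mm tall and there are 6 of them, so the total rise is 6 × 180 = 1080 mm.


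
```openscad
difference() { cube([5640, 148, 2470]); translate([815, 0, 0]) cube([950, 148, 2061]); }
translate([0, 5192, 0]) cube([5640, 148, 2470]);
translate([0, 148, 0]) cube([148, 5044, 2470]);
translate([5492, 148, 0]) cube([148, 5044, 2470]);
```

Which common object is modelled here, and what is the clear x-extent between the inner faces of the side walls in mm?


A single room. The interior width is 5344 mm.

Four walls enclosing a rectangle with a door in the front wall — a room. Outside width 5640 minus two 148 mm walls gives 5344 mm.


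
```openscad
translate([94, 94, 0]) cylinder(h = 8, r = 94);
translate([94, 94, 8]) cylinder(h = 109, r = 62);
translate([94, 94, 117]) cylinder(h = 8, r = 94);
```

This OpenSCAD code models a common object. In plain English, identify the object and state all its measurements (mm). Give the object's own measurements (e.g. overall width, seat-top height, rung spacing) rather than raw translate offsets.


A spool: two coaxial disc flanges of radius 94 mm and thickness 8 mm, joined by a core cylinder of radius 62 mm and height 109 mm. The lower flange rests on z = 0 and the three cylinders share a vertical axis.


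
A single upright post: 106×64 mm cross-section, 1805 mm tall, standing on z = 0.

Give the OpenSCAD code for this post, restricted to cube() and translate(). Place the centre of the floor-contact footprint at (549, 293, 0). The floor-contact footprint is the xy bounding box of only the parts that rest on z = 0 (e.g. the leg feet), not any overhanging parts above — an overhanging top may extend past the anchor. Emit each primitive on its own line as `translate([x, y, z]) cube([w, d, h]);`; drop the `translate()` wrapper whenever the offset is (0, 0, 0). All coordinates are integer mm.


translate([496, 261, 0]) cube([106, 64, 1805]);


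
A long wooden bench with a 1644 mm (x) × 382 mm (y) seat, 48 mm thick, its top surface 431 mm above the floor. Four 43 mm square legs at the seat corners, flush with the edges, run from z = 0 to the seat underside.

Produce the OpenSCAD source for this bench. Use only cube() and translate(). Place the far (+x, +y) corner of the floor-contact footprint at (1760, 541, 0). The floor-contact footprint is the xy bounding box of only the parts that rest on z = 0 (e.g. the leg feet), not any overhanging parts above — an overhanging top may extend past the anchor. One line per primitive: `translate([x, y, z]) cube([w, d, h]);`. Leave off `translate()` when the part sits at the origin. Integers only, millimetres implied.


translate([116, 159, 383]) cube([1644, 382, 48]);
translate([116, 159, 0]) cube([43, 43, 383]);
translate([116, 498, 0]) cube([43, 43, 383]);
translate([1717, 159, 0]) cube([43, 43, 383]);
translate([1717, 498, 0]) cube([43, 43, 383]);


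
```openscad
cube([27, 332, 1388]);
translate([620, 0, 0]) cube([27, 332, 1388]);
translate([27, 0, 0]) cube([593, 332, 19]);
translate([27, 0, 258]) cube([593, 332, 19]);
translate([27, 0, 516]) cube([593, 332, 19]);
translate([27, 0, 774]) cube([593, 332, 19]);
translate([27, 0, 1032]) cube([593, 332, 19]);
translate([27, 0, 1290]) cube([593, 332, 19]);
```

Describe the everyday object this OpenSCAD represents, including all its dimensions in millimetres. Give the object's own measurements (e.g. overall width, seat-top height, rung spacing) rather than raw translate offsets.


An open bookshelf. Two side panels, each 27 mm thick, 332 mm deep and 1388 mm tall, stand 647 mm apart (outside-to-outside). Between them sit 6 shelves, each 19 mm thick and 332 mm deep, spanning the full gap between the sides. The bottom shelf rests on the floor (its underside at z = 0) and the clear gap between one shelf's top and the next shelf's underside is 239 mm.


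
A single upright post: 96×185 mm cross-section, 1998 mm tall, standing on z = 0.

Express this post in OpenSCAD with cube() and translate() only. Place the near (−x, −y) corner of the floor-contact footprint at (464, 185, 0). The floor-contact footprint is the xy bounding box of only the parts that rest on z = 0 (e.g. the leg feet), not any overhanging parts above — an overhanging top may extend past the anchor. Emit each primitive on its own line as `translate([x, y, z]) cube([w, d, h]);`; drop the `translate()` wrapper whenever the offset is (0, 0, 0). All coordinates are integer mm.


translate([464, 185, 0]) cube([96, 185, 1998]);


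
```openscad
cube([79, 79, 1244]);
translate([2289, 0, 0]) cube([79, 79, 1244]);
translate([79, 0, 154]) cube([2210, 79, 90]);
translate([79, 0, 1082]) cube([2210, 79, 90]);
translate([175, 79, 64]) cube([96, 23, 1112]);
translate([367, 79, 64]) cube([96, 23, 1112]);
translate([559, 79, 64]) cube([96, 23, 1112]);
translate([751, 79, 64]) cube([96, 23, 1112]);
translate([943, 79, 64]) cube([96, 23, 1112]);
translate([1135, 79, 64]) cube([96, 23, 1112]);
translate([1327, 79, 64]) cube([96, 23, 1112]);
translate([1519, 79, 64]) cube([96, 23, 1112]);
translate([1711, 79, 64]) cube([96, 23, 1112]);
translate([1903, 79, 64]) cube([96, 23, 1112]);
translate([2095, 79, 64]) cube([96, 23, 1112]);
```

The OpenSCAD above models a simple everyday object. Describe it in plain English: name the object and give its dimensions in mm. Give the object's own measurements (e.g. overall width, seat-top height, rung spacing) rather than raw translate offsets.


A fence section. Two 79×79 mm posts, 1244 mm tall, stand on the floor with a clear span of 2210 mm between their inner faces. Two horizontal rails of 79×90 mm section span the gap between the posts with their undersides at z = 154 mm and z = 1082 mm, flush with the posts' −y face. 11 pickets, each 96 mm wide, 23 mm thick and 1112 mm tall, are fixed to the +y face of the rails with their bottoms at z = 64 mm, spaced across the span with a 96 mm gap after the −x post and between neighbouring pickets, with 98 mm left before the +x post.


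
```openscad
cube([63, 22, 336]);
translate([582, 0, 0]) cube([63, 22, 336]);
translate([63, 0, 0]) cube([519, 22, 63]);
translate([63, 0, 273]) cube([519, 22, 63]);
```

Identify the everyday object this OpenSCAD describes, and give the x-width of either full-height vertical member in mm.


A picture frame. The border width is 63 mm.

Four thin pieces enclosing a rectangular opening — a picture frame. The two full-height stiles are 336 mm tall; the top rail sits at z = 273 and is 63 mm tall, so the border above the opening is 336 − 273 = 63 mm, matching the stile x-width.


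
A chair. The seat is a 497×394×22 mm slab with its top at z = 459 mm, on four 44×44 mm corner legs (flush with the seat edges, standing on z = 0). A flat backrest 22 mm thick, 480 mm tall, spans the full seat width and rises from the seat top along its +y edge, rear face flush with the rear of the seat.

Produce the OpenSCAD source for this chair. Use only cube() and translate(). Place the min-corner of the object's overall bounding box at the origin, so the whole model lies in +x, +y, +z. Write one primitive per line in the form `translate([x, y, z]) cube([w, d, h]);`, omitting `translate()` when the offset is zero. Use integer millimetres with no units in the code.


// leg_h = 459 - 22 = 437
translate([0, 0, 437]) cube([497, 394, 22]);
cube([44, 44, 437]);
translate([453, 0, 0]) cube([44, 44, 437]);
translate([0, 350, 0]) cube([44, 44, 437]);
translate([453, 350, 0]) cube([44, 44, 437]);
translate([0, 372, 459]) cube([497, 22, 480]);


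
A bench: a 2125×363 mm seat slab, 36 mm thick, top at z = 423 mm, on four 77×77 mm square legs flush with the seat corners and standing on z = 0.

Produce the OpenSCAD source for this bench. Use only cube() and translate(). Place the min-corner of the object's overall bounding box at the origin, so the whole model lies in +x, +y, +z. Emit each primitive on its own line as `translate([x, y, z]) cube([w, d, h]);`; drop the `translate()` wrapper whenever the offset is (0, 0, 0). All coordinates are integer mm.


translate([0, 0, 387]) cube([2125, 363, 36]);
cube([77, 77, 387]);
translate([0, 286, 0]) cube([77, 77, 387]);
translate([2048, 0, 0]) cube([77, 77, 387]);
translate([2048, 286, 0]) cube([77, 77, 387]);


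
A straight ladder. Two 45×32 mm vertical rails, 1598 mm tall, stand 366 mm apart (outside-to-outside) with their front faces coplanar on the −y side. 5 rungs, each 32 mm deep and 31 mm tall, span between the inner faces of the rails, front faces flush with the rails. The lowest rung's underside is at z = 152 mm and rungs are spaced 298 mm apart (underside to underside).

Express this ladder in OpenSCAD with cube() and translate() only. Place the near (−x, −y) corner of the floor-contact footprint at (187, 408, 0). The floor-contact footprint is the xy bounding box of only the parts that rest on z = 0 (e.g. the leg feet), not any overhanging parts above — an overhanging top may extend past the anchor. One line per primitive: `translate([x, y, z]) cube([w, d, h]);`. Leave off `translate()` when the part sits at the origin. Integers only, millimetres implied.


translate([187, 408, 0]) cube([45, 32, 1598]);
translate([508, 408, 0]) cube([45, 32, 1598]);
translate([232, 408, 152]) cube([276, 32, 31]);
translate([232, 408, 450]) cube([276, 32, 31]);
translate([232, 408, 748]) cube([276, 32, 31]);
translate([232, 408, 1046]) cube([276, 32, 31]);
translate([232, 408, 1344]) cube([276, 32, 31]);


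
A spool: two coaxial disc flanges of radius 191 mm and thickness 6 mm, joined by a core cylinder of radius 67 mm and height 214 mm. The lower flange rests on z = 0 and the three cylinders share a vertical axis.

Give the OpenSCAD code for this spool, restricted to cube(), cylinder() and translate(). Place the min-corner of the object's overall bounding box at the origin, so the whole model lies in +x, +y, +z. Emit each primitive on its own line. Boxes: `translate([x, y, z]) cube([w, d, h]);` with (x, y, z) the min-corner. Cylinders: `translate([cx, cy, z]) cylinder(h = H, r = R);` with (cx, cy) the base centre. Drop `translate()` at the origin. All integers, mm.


translate([191, 191, 0]) cylinder(h = 6, r = 191);
translate([191, 191, 6]) cylinder(h = 214, r = 67);
translate([191, 191, 220]) cylinder(h = 6, r = 191);


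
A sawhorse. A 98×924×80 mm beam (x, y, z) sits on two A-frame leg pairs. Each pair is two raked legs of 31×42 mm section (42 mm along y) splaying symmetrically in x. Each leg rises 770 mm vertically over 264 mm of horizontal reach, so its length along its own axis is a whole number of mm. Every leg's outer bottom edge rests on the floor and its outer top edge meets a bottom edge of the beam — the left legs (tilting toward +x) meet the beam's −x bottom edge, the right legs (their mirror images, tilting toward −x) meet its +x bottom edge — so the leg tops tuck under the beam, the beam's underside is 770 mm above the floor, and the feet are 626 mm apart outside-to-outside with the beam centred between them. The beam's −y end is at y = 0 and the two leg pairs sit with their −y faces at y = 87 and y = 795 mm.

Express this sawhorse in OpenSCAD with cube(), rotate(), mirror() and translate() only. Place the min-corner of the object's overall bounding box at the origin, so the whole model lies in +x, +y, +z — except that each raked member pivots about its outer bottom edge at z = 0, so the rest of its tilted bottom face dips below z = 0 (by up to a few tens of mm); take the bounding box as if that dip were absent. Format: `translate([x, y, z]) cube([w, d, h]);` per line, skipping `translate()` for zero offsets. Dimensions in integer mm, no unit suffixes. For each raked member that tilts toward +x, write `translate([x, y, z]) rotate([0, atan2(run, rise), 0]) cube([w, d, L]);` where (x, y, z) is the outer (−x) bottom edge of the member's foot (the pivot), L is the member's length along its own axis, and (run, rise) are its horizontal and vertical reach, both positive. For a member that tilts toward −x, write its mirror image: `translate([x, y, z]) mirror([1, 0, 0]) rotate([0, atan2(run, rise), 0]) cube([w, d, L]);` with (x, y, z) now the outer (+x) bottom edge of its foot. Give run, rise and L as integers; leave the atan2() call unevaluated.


// leg length = √(264² + 770²) = 814
// right-leg outer foot x = 2·264 + 98 = 626
// beam min-corner = (264, 0, 770)
translate([264, 0, 770]) cube([98, 924, 80]);
translate([0, 87, 0]) rotate([0, atan2(264, 770), 0]) cube([31, 42, 814]);
translate([626, 87, 0]) mirror([1, 0, 0]) rotate([0, atan2(264, 770), 0]) cube([31, 42, 814]);
translate([0, 795, 0]) rotate([0, atan2(264, 770), 0]) cube([31, 42, 814]);
translate([626, 795, 0]) mirror([1, 0, 0]) rotate([0, atan2(264, 770), 0]) cube([31, 42, 814]);


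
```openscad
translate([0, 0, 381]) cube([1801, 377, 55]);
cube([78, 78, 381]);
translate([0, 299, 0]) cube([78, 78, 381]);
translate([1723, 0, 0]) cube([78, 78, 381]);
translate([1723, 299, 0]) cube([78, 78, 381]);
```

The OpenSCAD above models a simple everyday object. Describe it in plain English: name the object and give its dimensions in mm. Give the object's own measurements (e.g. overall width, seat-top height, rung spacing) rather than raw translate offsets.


A bench: a 1801×377 mm seat slab, 55 mm thick, top at z = 436 mm, on four 78×78 mm square legs flush with the seat corners and standing on z = 0.


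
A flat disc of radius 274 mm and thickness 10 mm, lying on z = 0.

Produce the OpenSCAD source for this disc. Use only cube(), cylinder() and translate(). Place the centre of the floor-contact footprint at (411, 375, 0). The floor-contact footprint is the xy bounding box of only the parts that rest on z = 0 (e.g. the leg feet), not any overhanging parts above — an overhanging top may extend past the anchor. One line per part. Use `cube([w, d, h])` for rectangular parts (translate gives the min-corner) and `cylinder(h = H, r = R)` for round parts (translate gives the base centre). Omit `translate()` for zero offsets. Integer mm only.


translate([411, 375, 0]) cylinder(h = 10, r = 274);


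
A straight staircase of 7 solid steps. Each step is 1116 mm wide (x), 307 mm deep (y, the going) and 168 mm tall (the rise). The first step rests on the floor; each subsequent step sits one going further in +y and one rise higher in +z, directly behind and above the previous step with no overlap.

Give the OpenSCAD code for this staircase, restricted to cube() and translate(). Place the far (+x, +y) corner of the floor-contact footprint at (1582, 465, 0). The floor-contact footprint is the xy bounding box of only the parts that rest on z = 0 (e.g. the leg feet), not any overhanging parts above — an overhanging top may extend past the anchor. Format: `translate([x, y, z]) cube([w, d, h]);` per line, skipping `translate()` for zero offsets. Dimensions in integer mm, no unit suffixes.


translate([466, 158, 0]) cube([1116, 307, 168]);
translate([466, 465, 168]) cube([1116, 307, 168]);
translate([466, 772, 336]) cube([1116, 307, 168]);
translate([466, 1079, 504]) cube([1116, 307, 168]);
translate([466, 1386, 672]) cube([1116, 307, 168]);
translate([466, 1693, 840]) cube([1116, 307, 168]);
translate([466, 2000, 1008]) cube([1116, 307, 168]);


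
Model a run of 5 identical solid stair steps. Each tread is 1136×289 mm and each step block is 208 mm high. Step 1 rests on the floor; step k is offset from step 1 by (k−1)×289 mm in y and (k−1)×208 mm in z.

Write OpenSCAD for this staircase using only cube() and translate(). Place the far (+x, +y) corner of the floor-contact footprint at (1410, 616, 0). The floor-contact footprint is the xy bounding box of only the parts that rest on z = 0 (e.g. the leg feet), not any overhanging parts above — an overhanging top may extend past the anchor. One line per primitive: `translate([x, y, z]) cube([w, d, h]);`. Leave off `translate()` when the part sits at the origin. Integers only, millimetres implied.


translate([274, 327, 0]) cube([1136, 289, 208]);
translate([274, 616, 208]) cube([1136, 289, 208]);
translate([274, 905, 416]) cube([1136, 289, 208]);
translate([274, 1194, 624]) cube([1136, 289, 208]);
translate([274, 1483, 832]) cube([1136, 289, 208]);


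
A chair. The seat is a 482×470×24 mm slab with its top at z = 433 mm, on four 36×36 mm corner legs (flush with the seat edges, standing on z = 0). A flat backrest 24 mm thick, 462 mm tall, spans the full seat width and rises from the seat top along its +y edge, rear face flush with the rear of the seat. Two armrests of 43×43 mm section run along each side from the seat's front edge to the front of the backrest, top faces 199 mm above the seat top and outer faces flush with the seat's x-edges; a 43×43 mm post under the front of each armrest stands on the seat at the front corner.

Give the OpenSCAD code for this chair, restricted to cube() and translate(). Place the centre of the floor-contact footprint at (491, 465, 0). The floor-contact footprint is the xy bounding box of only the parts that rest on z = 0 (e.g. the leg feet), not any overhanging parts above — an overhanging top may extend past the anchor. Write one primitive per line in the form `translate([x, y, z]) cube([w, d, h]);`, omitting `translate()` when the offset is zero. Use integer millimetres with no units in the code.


translate([250, 230, 409]) cube([482, 470, 24]);
translate([250, 230, 0]) cube([36, 36, 409]);
translate([696, 230, 0]) cube([36, 36, 409]);
translate([250, 664, 0]) cube([36, 36, 409]);
translate([696, 664, 0]) cube([36, 36, 409]);
translate([250, 676, 433]) cube([482, 24, 462]);
translate([250, 230, 589]) cube([43, 446, 43]);
translate([689, 230, 589]) cube([43, 446, 43]);
translate([250, 230, 433]) cube([43, 43, 156]);
translate([689, 230, 433]) cube([43, 43, 156]);


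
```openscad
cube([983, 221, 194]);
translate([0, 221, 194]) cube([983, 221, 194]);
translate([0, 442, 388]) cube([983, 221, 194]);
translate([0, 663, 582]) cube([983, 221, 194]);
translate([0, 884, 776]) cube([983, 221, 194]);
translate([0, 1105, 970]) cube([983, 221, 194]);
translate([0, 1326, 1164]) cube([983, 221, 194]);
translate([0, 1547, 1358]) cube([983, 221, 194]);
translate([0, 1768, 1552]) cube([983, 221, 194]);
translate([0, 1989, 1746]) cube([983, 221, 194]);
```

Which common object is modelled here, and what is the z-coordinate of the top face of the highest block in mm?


A staircase. The total rise is 1940 mm.

10 identical blocks, each offset up and back from the previous — a staircase. Each step is 194 mm tall and there are 10 of them, so the total rise is 10 × 194 = 1940 mm.


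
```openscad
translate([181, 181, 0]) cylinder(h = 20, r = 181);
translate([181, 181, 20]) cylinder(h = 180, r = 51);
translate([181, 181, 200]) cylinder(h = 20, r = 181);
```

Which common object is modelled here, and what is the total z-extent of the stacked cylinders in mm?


A spool. The overall height is 220 mm.

Three coaxial cylinders, large–small–large — a spool. Two 20 mm flanges and a 180 mm core give 20 + 180 + 20 = 220 mm.


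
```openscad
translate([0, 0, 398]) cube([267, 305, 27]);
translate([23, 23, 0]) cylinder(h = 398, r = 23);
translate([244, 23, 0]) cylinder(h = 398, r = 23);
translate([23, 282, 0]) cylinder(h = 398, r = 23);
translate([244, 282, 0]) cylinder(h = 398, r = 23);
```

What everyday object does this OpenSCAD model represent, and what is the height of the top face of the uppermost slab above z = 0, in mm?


A stool. The seat height is 425 mm.

A 267×305×27 slab at z = 398 on four corner cylinders — a stool. The seat top is 398 + 27 = 425 mm.


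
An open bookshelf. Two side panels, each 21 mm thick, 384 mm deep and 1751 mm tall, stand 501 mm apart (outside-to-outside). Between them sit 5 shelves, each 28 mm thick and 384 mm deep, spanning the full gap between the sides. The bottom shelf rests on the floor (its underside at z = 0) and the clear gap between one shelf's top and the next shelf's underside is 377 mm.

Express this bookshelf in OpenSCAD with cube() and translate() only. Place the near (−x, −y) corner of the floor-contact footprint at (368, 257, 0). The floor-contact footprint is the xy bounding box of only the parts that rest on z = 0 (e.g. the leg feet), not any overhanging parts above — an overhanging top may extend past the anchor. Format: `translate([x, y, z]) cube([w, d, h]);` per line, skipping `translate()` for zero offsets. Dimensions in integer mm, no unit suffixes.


translate([368, 257, 0]) cube([21, 384, 1751]);
translate([848, 257, 0]) cube([21, 384, 1751]);
translate([389, 257, 0]) cube([459, 384, 28]);
translate([389, 257, 405]) cube([459, 384, 28]);
translate([389, 257, 810]) cube([459, 384, 28]);
translate([389, 257, 1215]) cube([459, 384, 28]);
translate([389, 257, 1620]) cube([459, 384, 28]);


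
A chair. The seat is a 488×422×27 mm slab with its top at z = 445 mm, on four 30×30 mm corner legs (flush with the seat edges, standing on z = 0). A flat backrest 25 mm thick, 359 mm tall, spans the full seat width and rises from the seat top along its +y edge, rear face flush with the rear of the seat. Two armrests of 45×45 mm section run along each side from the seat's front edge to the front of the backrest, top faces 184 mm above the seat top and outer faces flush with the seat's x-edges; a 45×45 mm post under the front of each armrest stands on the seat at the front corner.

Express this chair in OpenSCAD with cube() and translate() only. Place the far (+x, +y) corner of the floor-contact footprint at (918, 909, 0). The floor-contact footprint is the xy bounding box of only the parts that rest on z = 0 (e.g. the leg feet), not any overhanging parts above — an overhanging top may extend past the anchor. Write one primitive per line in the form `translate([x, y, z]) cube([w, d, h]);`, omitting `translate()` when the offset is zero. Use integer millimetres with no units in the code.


translate([430, 487, 418]) cube([488, 422, 27]);
translate([430, 487, 0]) cube([30, 30, 418]);
translate([888, 487, 0]) cube([30, 30, 418]);
translate([430, 879, 0]) cube([30, 30, 418]);
translate([888, 879, 0]) cube([30, 30, 418]);
translate([430, 884, 445]) cube([488, 25, 359]);
translate([430, 487, 584]) cube([45, 397, 45]);
translate([873, 487, 584]) cube([45, 397, 45]);
translate([430, 487, 445]) cube([45, 45, 139]);
translate([873, 487, 445]) cube([45, 45, 139]);


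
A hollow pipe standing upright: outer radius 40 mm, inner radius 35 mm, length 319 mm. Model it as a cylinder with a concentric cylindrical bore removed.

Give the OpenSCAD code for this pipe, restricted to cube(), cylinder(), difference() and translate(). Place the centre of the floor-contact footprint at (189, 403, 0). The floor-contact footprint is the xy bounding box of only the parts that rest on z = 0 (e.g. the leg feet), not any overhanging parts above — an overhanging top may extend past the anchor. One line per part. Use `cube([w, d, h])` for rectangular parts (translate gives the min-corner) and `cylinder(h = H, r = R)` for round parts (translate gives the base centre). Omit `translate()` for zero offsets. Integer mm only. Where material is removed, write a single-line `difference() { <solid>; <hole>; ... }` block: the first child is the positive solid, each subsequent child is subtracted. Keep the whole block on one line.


difference() { translate([189, 403, 0]) cylinder(h = 319, r = 40); translate([189, 403, 0]) cylinder(h = 319, r = 35); }


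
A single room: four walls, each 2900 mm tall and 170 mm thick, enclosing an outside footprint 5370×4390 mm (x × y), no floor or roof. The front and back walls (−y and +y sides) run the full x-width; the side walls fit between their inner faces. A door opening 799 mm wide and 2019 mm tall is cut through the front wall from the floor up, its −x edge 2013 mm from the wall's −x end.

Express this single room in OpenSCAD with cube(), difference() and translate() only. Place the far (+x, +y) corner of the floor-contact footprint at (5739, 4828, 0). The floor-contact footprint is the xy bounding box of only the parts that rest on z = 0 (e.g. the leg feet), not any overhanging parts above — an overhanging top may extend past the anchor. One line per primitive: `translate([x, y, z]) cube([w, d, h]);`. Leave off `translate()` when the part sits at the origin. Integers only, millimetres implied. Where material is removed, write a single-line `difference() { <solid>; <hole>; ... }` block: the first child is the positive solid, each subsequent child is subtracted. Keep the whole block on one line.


difference() { translate([369, 438, 0]) cube([5370, 170, 2900]); translate([2382, 438, 0]) cube([799, 170, 2019]); }
translate([369, 4658, 0]) cube([5370, 170, 2900]);
translate([369, 608, 0]) cube([170, 4050, 2900]);
translate([5569, 608, 0]) cube([170, 4050, 2900]);


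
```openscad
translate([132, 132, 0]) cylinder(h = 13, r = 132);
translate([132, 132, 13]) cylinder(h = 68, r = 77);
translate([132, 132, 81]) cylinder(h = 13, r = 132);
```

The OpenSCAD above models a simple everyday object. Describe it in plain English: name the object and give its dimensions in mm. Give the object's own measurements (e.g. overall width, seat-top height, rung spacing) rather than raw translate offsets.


A spool: two coaxial disc flanges of radius 132 mm and thickness 13 mm, joined by a core cylinder of radius 77 mm and height 68 mm. The lower flange rests on z = 0 and the three cylinders share a vertical axis.


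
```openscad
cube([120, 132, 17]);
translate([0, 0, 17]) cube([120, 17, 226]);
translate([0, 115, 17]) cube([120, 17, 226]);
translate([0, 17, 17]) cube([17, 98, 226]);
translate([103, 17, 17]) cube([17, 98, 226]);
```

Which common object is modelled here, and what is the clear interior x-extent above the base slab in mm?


An open box. The internal width is 86 mm.

A 120×132 base slab with four walls standing on it — an open box. The base is 120 mm wide and the walls are 17 mm thick, so the internal width is 120 − 2 × 17 = 86 mm.


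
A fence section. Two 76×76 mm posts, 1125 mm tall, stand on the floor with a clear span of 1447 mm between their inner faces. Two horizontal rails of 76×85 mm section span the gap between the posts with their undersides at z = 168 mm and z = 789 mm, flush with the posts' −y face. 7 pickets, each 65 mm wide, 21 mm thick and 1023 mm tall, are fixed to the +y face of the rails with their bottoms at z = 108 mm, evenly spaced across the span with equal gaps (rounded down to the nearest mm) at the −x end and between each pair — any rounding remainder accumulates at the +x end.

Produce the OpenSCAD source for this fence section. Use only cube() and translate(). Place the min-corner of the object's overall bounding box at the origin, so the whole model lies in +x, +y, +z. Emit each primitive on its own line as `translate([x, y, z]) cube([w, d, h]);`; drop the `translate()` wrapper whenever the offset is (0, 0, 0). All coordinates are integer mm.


cube([76, 76, 1125]);
translate([1523, 0, 0]) cube([76, 76, 1125]);
translate([76, 0, 168]) cube([1447, 76, 85]);
translate([76, 0, 789]) cube([1447, 76, 85]);
translate([200, 76, 108]) cube([65, 21, 1023]);
translate([389, 76, 108]) cube([65, 21, 1023]);
translate([578, 76, 108]) cube([65, 21, 1023]);
translate([767, 76, 108]) cube([65, 21, 1023]);
translate([956, 76, 108]) cube([65, 21, 1023]);
translate([1145, 76, 108]) cube([65, 21, 1023]);
translate([1334, 76, 108]) cube([65, 21, 1023]);


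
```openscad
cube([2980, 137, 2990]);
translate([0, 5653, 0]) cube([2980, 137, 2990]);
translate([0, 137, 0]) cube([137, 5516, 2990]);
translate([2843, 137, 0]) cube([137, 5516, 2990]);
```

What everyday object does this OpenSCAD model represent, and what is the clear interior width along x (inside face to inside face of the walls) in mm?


A house (or room) frame. The interior width is 2706 mm.

Four 2990 mm walls enclosing a rectangle with no floor or roof — a room or house frame. Outside width is 2980 mm and wall thickness is 137 mm, so the interior width is 2980 − 2 × 137 = 2706 mm.


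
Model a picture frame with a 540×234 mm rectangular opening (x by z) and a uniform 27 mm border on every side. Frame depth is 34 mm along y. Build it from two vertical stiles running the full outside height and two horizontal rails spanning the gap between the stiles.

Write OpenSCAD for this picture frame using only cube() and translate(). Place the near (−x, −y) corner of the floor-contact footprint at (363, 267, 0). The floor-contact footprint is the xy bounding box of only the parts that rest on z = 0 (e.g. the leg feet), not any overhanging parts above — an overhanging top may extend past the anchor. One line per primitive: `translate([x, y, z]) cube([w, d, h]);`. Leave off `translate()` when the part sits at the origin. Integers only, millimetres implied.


translate([363, 267, 0]) cube([27, 34, 288]);
translate([930, 267, 0]) cube([27, 34, 288]);
translate([390, 267, 0]) cube([540, 34, 27]);
translate([390, 267, 261]) cube([540, 34, 27]);
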